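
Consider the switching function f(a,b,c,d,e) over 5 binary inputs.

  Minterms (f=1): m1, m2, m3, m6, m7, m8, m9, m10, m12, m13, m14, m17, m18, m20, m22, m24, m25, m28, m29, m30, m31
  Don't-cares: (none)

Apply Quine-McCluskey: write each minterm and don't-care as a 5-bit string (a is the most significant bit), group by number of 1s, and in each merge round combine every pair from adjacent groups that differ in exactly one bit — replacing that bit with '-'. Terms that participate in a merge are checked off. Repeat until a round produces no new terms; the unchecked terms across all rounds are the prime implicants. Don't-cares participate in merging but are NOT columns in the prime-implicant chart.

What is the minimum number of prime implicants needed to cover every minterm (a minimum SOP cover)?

size-2^0 implicants → 00001(✓)  00010(✓)  00011(✓)  00110(✓)  00111(✓)  01000(✓)  01001(✓)  01010(✓)  01100(✓)  01101(✓)  01110(✓)  10001(✓)  10010(✓)  10100(✓)  10110(✓)  11000(✓)  11001(✓)  11100(✓)  11101(✓)  11110(✓)  11111(✓)
size-2^1 implicants → -0001(✓)  -0010(✓)  -0110(✓)  -1000(✓)  -1001(✓)  -1100(✓)  -1101(✓)  -1110(✓)  0-001(✓)  0-010(✓)  0-110(✓)  00-10(✓)  00-11(✓)  000-1  0001-(✓)  0011-(✓)  01-00(✓)  01-01(✓)  01-10(✓)  010-0(✓)  0100-(✓)  011-0(✓)  0110-(✓)  1-001(✓)  1-100(✓)  1-110(✓)  10-10(✓)  101-0(✓)  11-00(✓)  11-01(✓)  1100-(✓)  111-0(✓)  111-1(✓)  1110-(✓)  1111-(✓)
size-2^2 implicants → --001  --110  -0-10  -1-00(✓)  -1-01(✓)  -100-(✓)  -11-0  -110-(✓)  0--10  00-1-  01--0  01-0-(✓)  1-1-0  11-0-(✓)  111--
size-2^3 implicants → -1-0-
Unchecked terms (primes): --001, --110, -0-10, -1-0-, -11-0, 0--10, 00-1-, 000-1, 01--0, 1-1-0, 111--
Minterm coverage:
  m1 ⊆ --001,000-1
  m2 ⊆ -0-10,0--10,00-1-
  m3 ⊆ 00-1-,000-1
  m6 ⊆ --110,-0-10,0--10,00-1-
  m7 ⊆ 00-1- [E]
  m8 ⊆ -1-0-,01--0
  m9 ⊆ --001,-1-0-
  m10 ⊆ 0--10,01--0
  m12 ⊆ -1-0-,-11-0,01--0
  m13 ⊆ -1-0- [E]
  m14 ⊆ --110,-11-0,0--10,01--0
  m17 ⊆ --001 [E]
  m18 ⊆ -0-10 [E]
  m20 ⊆ 1-1-0 [E]
  m22 ⊆ --110,-0-10,1-1-0
  m24 ⊆ -1-0- [E]
  m25 ⊆ --001,-1-0-
  m28 ⊆ -1-0-,-11-0,1-1-0,111--
  m29 ⊆ -1-0-,111--
  m30 ⊆ --110,-11-0,1-1-0,111--
  m31 ⊆ 111-- [E]
E = {--001, -0-10, -1-0-, 00-1-, 1-1-0, 111--}
Petrick residual → 0--10
Cover = c'd'e + b'de' + bd' + a'de' + a'b'd + ace' + abc  |cover|=7

7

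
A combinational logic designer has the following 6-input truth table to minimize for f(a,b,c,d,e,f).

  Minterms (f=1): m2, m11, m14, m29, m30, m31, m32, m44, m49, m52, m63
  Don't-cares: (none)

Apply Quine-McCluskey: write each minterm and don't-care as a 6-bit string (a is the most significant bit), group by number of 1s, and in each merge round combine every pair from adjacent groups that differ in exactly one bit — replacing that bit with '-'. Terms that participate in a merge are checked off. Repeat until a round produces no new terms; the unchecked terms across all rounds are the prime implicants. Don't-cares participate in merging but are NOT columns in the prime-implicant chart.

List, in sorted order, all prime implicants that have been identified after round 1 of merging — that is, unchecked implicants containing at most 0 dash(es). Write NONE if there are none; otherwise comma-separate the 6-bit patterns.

Round 0: 000010 001011 001110✓ 011101✓ 011110✓ 011111✓ 100000 101100 110001 110100 111111✓
Round 1: -11111 0-1110 0111-1 01111-
PIs = {-11111, 0-1110, 000010, 001011, 0111-1, 01111-, 100000, 101100, 110001, 110100}

000010, 001011, 100000, 101100, 110001, 110100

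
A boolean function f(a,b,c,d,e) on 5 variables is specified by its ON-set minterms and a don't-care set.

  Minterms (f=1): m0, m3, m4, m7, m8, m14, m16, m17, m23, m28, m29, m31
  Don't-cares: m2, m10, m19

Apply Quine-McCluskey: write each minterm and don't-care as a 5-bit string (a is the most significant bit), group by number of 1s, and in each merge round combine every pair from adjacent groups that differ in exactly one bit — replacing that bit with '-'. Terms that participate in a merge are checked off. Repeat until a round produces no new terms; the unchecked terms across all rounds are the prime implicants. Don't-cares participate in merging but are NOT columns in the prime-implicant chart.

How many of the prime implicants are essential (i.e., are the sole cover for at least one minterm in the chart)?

size-2^0 implicants → 00000(✓)  00010(✓)  00011(✓)  00100(✓)  00111(✓)  01000(✓)  01010(✓)  01110(✓)  10000(✓)  10001(✓)  10011(✓)  10111(✓)  11100(✓)  11101(✓)  11111(✓)
size-2^1 implicants → -0000  -0011(✓)  -0111(✓)  0-000(✓)  0-010(✓)  00-00  00-11(✓)  000-0(✓)  0001-  01-10  010-0(✓)  1-111  10-11(✓)  100-1  1000-  111-1  1110-
size-2^2 implicants → -0-11  0-0-0
Unchecked terms (primes): -0-11, -0000, 0-0-0, 00-00, 0001-, 01-10, 1-111, 100-1, 1000-, 111-1, 1110-
Minterm coverage:
  m0 ⊆ -0000,0-0-0,00-00
  m3 ⊆ -0-11,0001-
  m4 ⊆ 00-00 [E]
  m7 ⊆ -0-11 [E]
  m8 ⊆ 0-0-0 [E]
  m14 ⊆ 01-10 [E]
  m16 ⊆ -0000,1000-
  m17 ⊆ 100-1,1000-
  m23 ⊆ -0-11,1-111
  m28 ⊆ 1110- [E]
  m29 ⊆ 111-1,1110-
  m31 ⊆ 1-111,111-1
E = {-0-11, 0-0-0, 00-00, 01-10, 1110-}

5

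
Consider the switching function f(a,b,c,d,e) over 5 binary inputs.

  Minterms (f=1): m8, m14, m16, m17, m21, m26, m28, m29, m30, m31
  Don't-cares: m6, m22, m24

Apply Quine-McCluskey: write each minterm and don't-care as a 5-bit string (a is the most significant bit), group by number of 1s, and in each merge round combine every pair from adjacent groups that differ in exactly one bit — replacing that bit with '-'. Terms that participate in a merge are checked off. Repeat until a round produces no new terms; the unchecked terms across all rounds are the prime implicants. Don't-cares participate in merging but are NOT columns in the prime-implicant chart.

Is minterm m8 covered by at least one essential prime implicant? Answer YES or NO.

[col 0] 00110*, 01000*, 01110*, 10000*, 10001*, 10101*, 10110*, 11000*, 11010*, 11100*, 11101*, 11110*, 11111*
[col 1] -0110*, -1000, -1110*, 0-110*, 1-000, 1-101, 1-110*, 10-01, 1000-, 11-00*, 11-10*, 110-0*, 111-0*, 111-1*, 1110-*, 1111-*
[col 2] --110, 11--0, 111--
Prime implicants: --110, -1000, 1-000, 1-101, 10-01, 1000-, 11--0, 111--
PI chart (minterm → PIs covering it):
  8 | -1000  (sole → essential)
  14 | --110  (sole → essential)
  16 | 1-000,1000-
  17 | 10-01,1000-
  21 | 1-101,10-01
  26 | 11--0  (sole → essential)
  28 | 11--0,111--
  29 | 1-101,111--
  30 | --110,11--0,111--
  31 | 111--  (sole → essential)
Essential prime implicants: --110, -1000, 11--0, 111--

YES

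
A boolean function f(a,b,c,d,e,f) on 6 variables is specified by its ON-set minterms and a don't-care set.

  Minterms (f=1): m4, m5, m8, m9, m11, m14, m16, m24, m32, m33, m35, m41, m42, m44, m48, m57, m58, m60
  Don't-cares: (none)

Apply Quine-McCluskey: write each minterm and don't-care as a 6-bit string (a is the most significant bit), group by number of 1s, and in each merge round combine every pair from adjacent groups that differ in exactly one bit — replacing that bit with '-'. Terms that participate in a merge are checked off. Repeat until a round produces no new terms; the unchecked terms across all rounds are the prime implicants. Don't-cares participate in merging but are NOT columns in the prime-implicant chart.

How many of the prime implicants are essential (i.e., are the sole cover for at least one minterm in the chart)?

7

Round 0: 000100✓ 000101✓ 001000✓ 001001✓ 001011✓ 001110 010000✓ 011000✓ 100000✓ 100001✓ 100011✓ 101001✓ 101010✓ 101100✓ 110000✓ 111001✓ 111010✓ 111100✓
Round 1: -01001 -10000 0-1000 00010- 0010-1 00100- 01-000 1-0000 1-1001 1-1010 1-1100 10-001 1000-1 10000-
PIs = {-01001, -10000, 0-1000, 00010-, 0010-1, 00100-, 001110, 01-000, 1-0000, 1-1001, 1-1010, 1-1100, 10-001, 1000-1, 10000-}
Coverage chart:
  m4: 00010- ←essential
  m5: 00010- ←essential
  m8: 0-1000,00100-
  m9: -01001,0010-1,00100-
  m11: 0010-1 ←essential
  m14: 001110 ←essential
  m16: -10000,01-000
  m24: 0-1000,01-000
  m32: 1-0000,10000-
  m33: 10-001,1000-1,10000-
  m35: 1000-1 ←essential
  m41: -01001,1-1001,10-001
  m42: 1-1010 ←essential
  m44: 1-1100 ←essential
  m48: -10000,1-0000
  m57: 1-1001 ←essential
  m58: 1-1010 ←essential
  m60: 1-1100 ←essential
Essential: 00010-, 0010-1, 001110, 1-1001, 1-1010, 1-1100, 1000-1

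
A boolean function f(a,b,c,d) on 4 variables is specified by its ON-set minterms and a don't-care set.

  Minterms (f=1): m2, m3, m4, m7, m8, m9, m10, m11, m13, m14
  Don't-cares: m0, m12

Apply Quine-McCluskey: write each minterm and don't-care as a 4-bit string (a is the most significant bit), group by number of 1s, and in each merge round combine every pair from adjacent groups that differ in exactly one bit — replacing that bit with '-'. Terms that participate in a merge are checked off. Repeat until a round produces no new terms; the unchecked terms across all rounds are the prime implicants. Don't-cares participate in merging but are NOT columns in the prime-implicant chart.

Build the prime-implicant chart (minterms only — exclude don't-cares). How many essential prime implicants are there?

4

size-2^0 implicants → 0000(✓)  0010(✓)  0011(✓)  0100(✓)  0111(✓)  1000(✓)  1001(✓)  1010(✓)  1011(✓)  1100(✓)  1101(✓)  1110(✓)
size-2^1 implicants → -000(✓)  -010(✓)  -011(✓)  -100(✓)  0-00(✓)  0-11  00-0(✓)  001-(✓)  1-00(✓)  1-01(✓)  1-10(✓)  10-0(✓)  10-1(✓)  100-(✓)  101-(✓)  11-0(✓)  110-(✓)
size-2^2 implicants → --00  -0-0  -01-  1--0  1-0-  10--
Unchecked terms (primes): --00, -0-0, -01-, 0-11, 1--0, 1-0-, 10--
Minterm coverage:
  m2 ⊆ -0-0,-01-
  m3 ⊆ -01-,0-11
  m4 ⊆ --00 [E]
  m7 ⊆ 0-11 [E]
  m8 ⊆ --00,-0-0,1--0,1-0-,10--
  m9 ⊆ 1-0-,10--
  m10 ⊆ -0-0,-01-,1--0,10--
  m11 ⊆ -01-,10--
  m13 ⊆ 1-0- [E]
  m14 ⊆ 1--0 [E]
E = {--00, 0-11, 1--0, 1-0-}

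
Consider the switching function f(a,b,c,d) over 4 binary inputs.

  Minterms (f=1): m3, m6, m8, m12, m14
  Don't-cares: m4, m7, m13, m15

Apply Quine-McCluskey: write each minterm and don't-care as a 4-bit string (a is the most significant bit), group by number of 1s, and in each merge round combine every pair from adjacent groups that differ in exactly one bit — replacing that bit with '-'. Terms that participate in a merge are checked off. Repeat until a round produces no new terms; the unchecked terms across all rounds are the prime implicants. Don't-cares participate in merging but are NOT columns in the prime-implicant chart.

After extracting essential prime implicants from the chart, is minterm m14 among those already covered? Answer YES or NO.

[col 0] 0011*, 0100*, 0110*, 0111*, 1000*, 1100*, 1101*, 1110*, 1111*
[col 1] -100*, -110*, -111*, 0-11, 01-0*, 011-*, 1-00, 11-0*, 11-1*, 110-*, 111-*
[col 2] -1-0, -11-, 11--
Prime implicants: -1-0, -11-, 0-11, 1-00, 11--
PI chart (minterm → PIs covering it):
  3 | 0-11  (sole → essential)
  6 | -1-0,-11-
  8 | 1-00  (sole → essential)
  12 | -1-0,1-00,11--
  14 | -1-0,-11-,11--
Essential prime implicants: 0-11, 1-00

NO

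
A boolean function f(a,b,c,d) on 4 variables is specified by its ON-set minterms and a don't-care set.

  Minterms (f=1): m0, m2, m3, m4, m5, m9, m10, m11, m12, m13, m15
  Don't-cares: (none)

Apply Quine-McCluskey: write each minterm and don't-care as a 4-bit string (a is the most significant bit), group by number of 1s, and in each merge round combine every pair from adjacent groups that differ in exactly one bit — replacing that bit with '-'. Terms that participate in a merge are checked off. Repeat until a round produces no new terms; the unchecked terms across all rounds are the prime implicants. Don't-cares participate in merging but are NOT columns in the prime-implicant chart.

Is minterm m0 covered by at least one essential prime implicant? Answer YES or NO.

Round 0: 0000✓ 0010✓ 0011✓ 0100✓ 0101✓ 1001✓ 1010✓ 1011✓ 1100✓ 1101✓ 1111✓
Round 1: -010✓ -011✓ -100✓ -101✓ 0-00 00-0 001-✓ 010-✓ 1-01✓ 1-11✓ 10-1✓ 101-✓ 11-1✓ 110-✓
Round 2: -01- -10- 1--1
PIs = {-01-, -10-, 0-00, 00-0, 1--1}
Coverage chart:
  m0: 0-00,00-0
  m2: -01-,00-0
  m3: -01- ←essential
  m4: -10-,0-00
  m5: -10- ←essential
  m9: 1--1 ←essential
  m10: -01- ←essential
  m11: -01-,1--1
  m12: -10- ←essential
  m13: -10-,1--1
  m15: 1--1 ←essential
Essential: -01-, -10-, 1--1

NO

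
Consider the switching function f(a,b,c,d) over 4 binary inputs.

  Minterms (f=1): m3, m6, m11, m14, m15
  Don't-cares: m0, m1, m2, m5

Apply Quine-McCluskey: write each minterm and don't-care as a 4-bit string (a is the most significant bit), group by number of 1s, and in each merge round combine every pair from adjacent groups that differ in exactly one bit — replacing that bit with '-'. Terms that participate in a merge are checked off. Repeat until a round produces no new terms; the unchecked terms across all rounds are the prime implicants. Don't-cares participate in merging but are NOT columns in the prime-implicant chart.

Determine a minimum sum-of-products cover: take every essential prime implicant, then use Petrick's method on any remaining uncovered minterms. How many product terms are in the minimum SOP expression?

Round 0: 0000✓ 0001✓ 0010✓ 0011✓ 0101✓ 0110✓ 1011✓ 1110✓ 1111✓
Round 1: -011 -110 0-01 0-10 00-0✓ 00-1✓ 000-✓ 001-✓ 1-11 111-
Round 2: 00--
PIs = {-011, -110, 0-01, 0-10, 00--, 1-11, 111-}
Coverage chart:
  m3: -011,00--
  m6: -110,0-10
  m11: -011,1-11
  m14: -110,111-
  m15: 1-11,111-
(no essential prime implicants)
Petrick residual → -011, -110, 1-11
Min cover (3 terms): b'cd + bcd' + acd

3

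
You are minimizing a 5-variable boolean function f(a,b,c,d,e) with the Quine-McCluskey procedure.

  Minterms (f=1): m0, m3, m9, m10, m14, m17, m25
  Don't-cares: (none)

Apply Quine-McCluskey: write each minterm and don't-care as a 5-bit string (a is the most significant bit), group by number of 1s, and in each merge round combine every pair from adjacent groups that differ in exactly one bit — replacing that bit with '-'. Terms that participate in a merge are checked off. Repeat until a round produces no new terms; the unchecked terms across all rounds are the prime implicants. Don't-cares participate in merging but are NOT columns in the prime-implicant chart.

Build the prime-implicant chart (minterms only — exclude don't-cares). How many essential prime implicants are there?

Round 0: 00000 00011 01001✓ 01010✓ 01110✓ 10001✓ 11001✓
Round 1: -1001 01-10 1-001
PIs = {-1001, 00000, 00011, 01-10, 1-001}
Coverage chart:
  m0: 00000 ←essential
  m3: 00011 ←essential
  m9: -1001 ←essential
  m10: 01-10 ←essential
  m14: 01-10 ←essential
  m17: 1-001 ←essential
  m25: -1001,1-001
Essential: -1001, 00000, 00011, 01-10, 1-001

5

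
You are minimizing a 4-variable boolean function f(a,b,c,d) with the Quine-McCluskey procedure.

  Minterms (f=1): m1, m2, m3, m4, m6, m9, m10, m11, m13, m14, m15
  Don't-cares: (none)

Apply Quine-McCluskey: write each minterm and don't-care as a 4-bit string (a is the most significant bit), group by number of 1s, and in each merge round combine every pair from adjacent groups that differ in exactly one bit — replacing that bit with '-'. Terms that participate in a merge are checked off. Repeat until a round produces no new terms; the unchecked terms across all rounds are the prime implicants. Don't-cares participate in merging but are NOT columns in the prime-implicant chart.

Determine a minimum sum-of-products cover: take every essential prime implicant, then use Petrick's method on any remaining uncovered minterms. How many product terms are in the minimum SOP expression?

4

[col 0] 0001*, 0010*, 0011*, 0100*, 0110*, 1001*, 1010*, 1011*, 1101*, 1110*, 1111*
[col 1] -001*, -010*, -011*, -110*, 0-10*, 00-1*, 001-*, 01-0, 1-01*, 1-10*, 1-11*, 10-1*, 101-*, 11-1*, 111-*
[col 2] --10, -0-1, -01-, 1--1, 1-1-
Prime implicants: --10, -0-1, -01-, 01-0, 1--1, 1-1-
PI chart (minterm → PIs covering it):
  1 | -0-1  (sole → essential)
  2 | --10,-01-
  3 | -0-1,-01-
  4 | 01-0  (sole → essential)
  6 | --10,01-0
  9 | -0-1,1--1
  10 | --10,-01-,1-1-
  11 | -0-1,-01-,1--1,1-1-
  13 | 1--1  (sole → essential)
  14 | --10,1-1-
  15 | 1--1,1-1-
Essential prime implicants: -0-1, 01-0, 1--1
Petrick residual → --10
Minimum SOP uses 4 PIs: cd' + b'd + a'bd' + ad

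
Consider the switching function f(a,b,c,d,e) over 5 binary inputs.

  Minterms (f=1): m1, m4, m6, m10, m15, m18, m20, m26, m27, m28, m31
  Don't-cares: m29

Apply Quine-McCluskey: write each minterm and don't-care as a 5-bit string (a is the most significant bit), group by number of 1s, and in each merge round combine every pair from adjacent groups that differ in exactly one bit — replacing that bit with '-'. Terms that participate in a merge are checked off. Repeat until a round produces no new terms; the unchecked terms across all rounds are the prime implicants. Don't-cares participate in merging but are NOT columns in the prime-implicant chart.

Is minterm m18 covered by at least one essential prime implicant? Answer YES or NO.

size-2^0 implicants → 00001  00100(✓)  00110(✓)  01010(✓)  01111(✓)  10010(✓)  10100(✓)  11010(✓)  11011(✓)  11100(✓)  11101(✓)  11111(✓)
size-2^1 implicants → -0100  -1010  -1111  001-0  1-010  1-100  11-11  1101-  111-1  1110-
Unchecked terms (primes): -0100, -1010, -1111, 00001, 001-0, 1-010, 1-100, 11-11, 1101-, 111-1, 1110-
Minterm coverage:
  m1 ⊆ 00001 [E]
  m4 ⊆ -0100,001-0
  m6 ⊆ 001-0 [E]
  m10 ⊆ -1010 [E]
  m15 ⊆ -1111 [E]
  m18 ⊆ 1-010 [E]
  m20 ⊆ -0100,1-100
  m26 ⊆ -1010,1-010,1101-
  m27 ⊆ 11-11,1101-
  m28 ⊆ 1-100,1110-
  m31 ⊆ -1111,11-11,111-1
E = {-1010, -1111, 00001, 001-0, 1-010}

YES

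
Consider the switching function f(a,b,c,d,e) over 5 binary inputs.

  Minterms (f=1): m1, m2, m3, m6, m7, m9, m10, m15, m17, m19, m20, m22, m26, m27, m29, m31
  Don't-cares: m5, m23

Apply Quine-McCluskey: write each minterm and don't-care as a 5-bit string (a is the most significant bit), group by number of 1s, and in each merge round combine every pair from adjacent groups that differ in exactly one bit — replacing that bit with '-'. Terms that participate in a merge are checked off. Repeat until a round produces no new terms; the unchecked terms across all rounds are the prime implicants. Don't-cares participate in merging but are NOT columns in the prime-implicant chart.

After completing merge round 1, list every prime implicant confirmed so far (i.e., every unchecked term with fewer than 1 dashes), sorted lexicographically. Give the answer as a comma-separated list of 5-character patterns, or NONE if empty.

size-2^0 implicants → 00001(✓)  00010(✓)  00011(✓)  00101(✓)  00110(✓)  00111(✓)  01001(✓)  01010(✓)  01111(✓)  10001(✓)  10011(✓)  10100(✓)  10110(✓)  10111(✓)  11010(✓)  11011(✓)  11101(✓)  11111(✓)
size-2^1 implicants → -0001(✓)  -0011(✓)  -0110(✓)  -0111(✓)  -1010  -1111(✓)  0-001  0-010  0-111(✓)  00-01(✓)  00-10(✓)  00-11(✓)  000-1(✓)  0001-(✓)  001-1(✓)  0011-(✓)  1-011(✓)  1-111(✓)  10-11(✓)  100-1(✓)  101-0  1011-(✓)  11-11(✓)  1101-  111-1
size-2^2 implicants → --111  -0-11  -00-1  -011-  00--1  00-1-  1--11
Unchecked terms (primes): --111, -0-11, -00-1, -011-, -1010, 0-001, 0-010, 00--1, 00-1-, 1--11, 101-0, 1101-, 111-1

NONE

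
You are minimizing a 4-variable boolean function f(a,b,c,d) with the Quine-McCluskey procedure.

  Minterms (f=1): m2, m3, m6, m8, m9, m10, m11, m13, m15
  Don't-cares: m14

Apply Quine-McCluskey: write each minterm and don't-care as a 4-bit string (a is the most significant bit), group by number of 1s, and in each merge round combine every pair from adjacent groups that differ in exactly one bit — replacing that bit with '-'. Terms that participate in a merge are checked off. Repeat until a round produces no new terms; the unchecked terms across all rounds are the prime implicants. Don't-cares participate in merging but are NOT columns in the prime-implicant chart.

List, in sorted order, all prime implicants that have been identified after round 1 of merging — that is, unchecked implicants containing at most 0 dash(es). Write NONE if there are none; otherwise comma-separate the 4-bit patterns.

NONE

Round 0: 0010✓ 0011✓ 0110✓ 1000✓ 1001✓ 1010✓ 1011✓ 1101✓ 1110✓ 1111✓
Round 1: -010✓ -011✓ -110✓ 0-10✓ 001-✓ 1-01✓ 1-10✓ 1-11✓ 10-0✓ 10-1✓ 100-✓ 101-✓ 11-1✓ 111-✓
Round 2: --10 -01- 1--1 1-1- 10--
PIs = {--10, -01-, 1--1, 1-1-, 10--}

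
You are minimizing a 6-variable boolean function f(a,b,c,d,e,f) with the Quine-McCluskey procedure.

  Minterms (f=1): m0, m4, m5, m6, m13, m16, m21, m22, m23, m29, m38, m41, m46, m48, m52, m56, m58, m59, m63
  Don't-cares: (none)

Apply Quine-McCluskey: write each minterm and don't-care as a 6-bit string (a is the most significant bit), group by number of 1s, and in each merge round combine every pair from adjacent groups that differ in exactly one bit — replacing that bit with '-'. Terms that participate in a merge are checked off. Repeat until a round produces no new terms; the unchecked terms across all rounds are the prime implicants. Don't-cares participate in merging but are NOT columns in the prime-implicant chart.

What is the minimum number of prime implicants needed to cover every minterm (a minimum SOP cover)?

Round 0: 000000✓ 000100✓ 000101✓ 000110✓ 001101✓ 010000✓ 010101✓ 010110✓ 010111✓ 011101✓ 100110✓ 101001 101110✓ 110000✓ 110100✓ 111000✓ 111010✓ 111011✓ 111111✓
Round 1: -00110 -10000 0-0000 0-0101✓ 0-0110 0-1101✓ 00-101✓ 000-00 0001-0 00010- 01-101✓ 0101-1 01011- 10-110 11-000 110-00 111-11 1110-0 11101-
Round 2: 0--101
PIs = {-00110, -10000, 0--101, 0-0000, 0-0110, 000-00, 0001-0, 00010-, 0101-1, 01011-, 10-110, 101001, 11-000, 110-00, 111-11, 1110-0, 11101-}
Coverage chart:
  m0: 0-0000,000-00
  m4: 000-00,0001-0,00010-
  m5: 0--101,00010-
  m6: -00110,0-0110,0001-0
  m13: 0--101 ←essential
  m16: -10000,0-0000
  m21: 0--101,0101-1
  m22: 0-0110,01011-
  m23: 0101-1,01011-
  m29: 0--101 ←essential
  m38: -00110,10-110
  m41: 101001 ←essential
  m46: 10-110 ←essential
  m48: -10000,11-000,110-00
  m52: 110-00 ←essential
  m56: 11-000,1110-0
  m58: 1110-0,11101-
  m59: 111-11,11101-
  m63: 111-11 ←essential
Essential: 0--101, 10-110, 101001, 110-00, 111-11
Petrick residual → 0-0000, 0001-0, 01011-, 1110-0
Min cover (9 terms): a'de'f + a'c'd'e'f' + a'b'c'df' + a'bc'de + ab'def' + ab'cd'e'f + abc'e'f' + abcef + abcd'f'

9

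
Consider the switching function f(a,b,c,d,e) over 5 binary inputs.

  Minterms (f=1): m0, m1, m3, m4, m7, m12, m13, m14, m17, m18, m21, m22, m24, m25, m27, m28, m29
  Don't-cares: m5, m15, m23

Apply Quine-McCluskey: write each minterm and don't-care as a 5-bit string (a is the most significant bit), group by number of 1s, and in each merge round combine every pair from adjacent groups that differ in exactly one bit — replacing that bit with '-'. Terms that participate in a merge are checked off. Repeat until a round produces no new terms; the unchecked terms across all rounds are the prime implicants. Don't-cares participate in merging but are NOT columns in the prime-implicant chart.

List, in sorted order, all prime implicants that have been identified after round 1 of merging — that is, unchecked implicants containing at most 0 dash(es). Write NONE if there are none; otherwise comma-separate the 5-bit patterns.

NONE

[col 0] 00000*, 00001*, 00011*, 00100*, 00101*, 00111*, 01100*, 01101*, 01110*, 01111*, 10001*, 10010*, 10101*, 10110*, 10111*, 11000*, 11001*, 11011*, 11100*, 11101*
[col 1] -0001*, -0101*, -0111*, -1100*, -1101*, 0-100*, 0-101*, 0-111*, 00-00*, 00-01*, 00-11*, 000-1*, 0000-*, 001-1*, 0010-*, 011-0*, 011-1*, 0110-*, 0111-*, 1-001*, 1-101*, 10-01*, 10-10, 101-1*, 1011-, 11-00*, 11-01*, 110-1, 1100-*, 1110-*
[col 2] --101, -0-01, -01-1, -110-, 0-1-1, 0-10-, 00--1, 00-0-, 011--, 1--01, 11-0-
Prime implicants: --101, -0-01, -01-1, -110-, 0-1-1, 0-10-, 00--1, 00-0-, 011--, 1--01, 10-10, 1011-, 11-0-, 110-1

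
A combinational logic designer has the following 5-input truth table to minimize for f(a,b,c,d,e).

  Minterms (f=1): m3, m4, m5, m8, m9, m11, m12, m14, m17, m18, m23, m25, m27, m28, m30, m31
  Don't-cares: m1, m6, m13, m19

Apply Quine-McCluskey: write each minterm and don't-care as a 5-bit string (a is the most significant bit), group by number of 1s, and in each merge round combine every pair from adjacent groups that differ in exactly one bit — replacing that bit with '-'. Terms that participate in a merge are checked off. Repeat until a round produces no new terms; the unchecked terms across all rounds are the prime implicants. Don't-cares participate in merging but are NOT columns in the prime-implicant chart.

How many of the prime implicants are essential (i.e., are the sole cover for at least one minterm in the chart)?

5

[col 0] 00001*, 00011*, 00100*, 00101*, 00110*, 01000*, 01001*, 01011*, 01100*, 01101*, 01110*, 10001*, 10010*, 10011*, 10111*, 11001*, 11011*, 11100*, 11110*, 11111*
[col 1] -0001*, -0011*, -1001*, -1011*, -1100*, -1110*, 0-001*, 0-011*, 0-100*, 0-101*, 0-110*, 00-01*, 000-1*, 001-0*, 0010-*, 01-00*, 01-01*, 010-1*, 0100-*, 011-0*, 0110-*, 1-001*, 1-011*, 1-111*, 10-11*, 100-1*, 1001-, 11-11*, 110-1*, 111-0*, 1111-
[col 2] --001*, --011*, -00-1*, -10-1*, -11-0, 0--01, 0-0-1*, 0-1-0, 0-10-, 01-0-, 1--11, 1-0-1*
[col 3] --0-1
Prime implicants: --0-1, -11-0, 0--01, 0-1-0, 0-10-, 01-0-, 1--11, 1001-, 1111-
PI chart (minterm → PIs covering it):
  3 | --0-1  (sole → essential)
  4 | 0-1-0,0-10-
  5 | 0--01,0-10-
  8 | 01-0-  (sole → essential)
  9 | --0-1,0--01,01-0-
  11 | --0-1  (sole → essential)
  12 | -11-0,0-1-0,0-10-,01-0-
  14 | -11-0,0-1-0
  17 | --0-1  (sole → essential)
  18 | 1001-  (sole → essential)
  23 | 1--11  (sole → essential)
  25 | --0-1  (sole → essential)
  27 | --0-1,1--11
  28 | -11-0  (sole → essential)
  30 | -11-0,1111-
  31 | 1--11,1111-
Essential prime implicants: --0-1, -11-0, 01-0-, 1--11, 1001-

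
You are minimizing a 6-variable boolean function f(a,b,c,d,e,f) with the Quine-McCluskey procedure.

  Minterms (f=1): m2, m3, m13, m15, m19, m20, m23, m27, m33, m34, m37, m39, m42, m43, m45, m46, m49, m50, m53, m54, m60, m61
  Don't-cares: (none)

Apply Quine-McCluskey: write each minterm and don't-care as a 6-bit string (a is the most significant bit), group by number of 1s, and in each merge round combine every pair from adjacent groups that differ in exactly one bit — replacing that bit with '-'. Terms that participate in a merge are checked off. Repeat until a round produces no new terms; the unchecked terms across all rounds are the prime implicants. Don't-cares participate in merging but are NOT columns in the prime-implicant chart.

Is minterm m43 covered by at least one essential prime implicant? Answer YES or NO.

size-2^0 implicants → 000010(✓)  000011(✓)  001101(✓)  001111(✓)  010011(✓)  010100  010111(✓)  011011(✓)  100001(✓)  100010(✓)  100101(✓)  100111(✓)  101010(✓)  101011(✓)  101101(✓)  101110(✓)  110001(✓)  110010(✓)  110101(✓)  110110(✓)  111100(✓)  111101(✓)
size-2^1 implicants → -00010  -01101  0-0011  00001-  0011-1  01-011  010-11  1-0001(✓)  1-0010  1-0101(✓)  1-1101(✓)  10-010  10-101(✓)  100-01(✓)  1001-1  101-10  10101-  11-101(✓)  110-01(✓)  110-10  11110-
size-2^2 implicants → 1--101  1-0-01
Unchecked terms (primes): -00010, -01101, 0-0011, 00001-, 0011-1, 01-011, 010-11, 010100, 1--101, 1-0-01, 1-0010, 10-010, 1001-1, 101-10, 10101-, 110-10, 11110-
Minterm coverage:
  m2 ⊆ -00010,00001-
  m3 ⊆ 0-0011,00001-
  m13 ⊆ -01101,0011-1
  m15 ⊆ 0011-1 [E]
  m19 ⊆ 0-0011,01-011,010-11
  m20 ⊆ 010100 [E]
  m23 ⊆ 010-11 [E]
  m27 ⊆ 01-011 [E]
  m33 ⊆ 1-0-01 [E]
  m34 ⊆ -00010,1-0010,10-010
  m37 ⊆ 1--101,1-0-01,1001-1
  m39 ⊆ 1001-1 [E]
  m42 ⊆ 10-010,101-10,10101-
  m43 ⊆ 10101- [E]
  m45 ⊆ -01101,1--101
  m46 ⊆ 101-10 [E]
  m49 ⊆ 1-0-01 [E]
  m50 ⊆ 1-0010,110-10
  m53 ⊆ 1--101,1-0-01
  m54 ⊆ 110-10 [E]
  m60 ⊆ 11110- [E]
  m61 ⊆ 1--101,11110-
E = {0011-1, 01-011, 010-11, 010100, 1-0-01, 1001-1, 101-10, 10101-, 110-10, 11110-}

YES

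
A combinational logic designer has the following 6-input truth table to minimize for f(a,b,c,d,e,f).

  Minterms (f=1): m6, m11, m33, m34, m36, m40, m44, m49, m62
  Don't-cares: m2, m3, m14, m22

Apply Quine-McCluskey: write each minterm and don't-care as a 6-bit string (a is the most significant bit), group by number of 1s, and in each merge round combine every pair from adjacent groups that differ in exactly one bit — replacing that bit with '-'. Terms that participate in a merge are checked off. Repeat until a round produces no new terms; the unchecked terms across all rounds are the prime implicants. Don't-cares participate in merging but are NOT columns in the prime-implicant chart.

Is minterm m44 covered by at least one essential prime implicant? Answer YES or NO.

[col 0] 000010*, 000011*, 000110*, 001011*, 001110*, 010110*, 100001*, 100010*, 100100*, 101000*, 101100*, 110001*, 111110
[col 1] -00010, 0-0110, 00-011, 00-110, 000-10, 00001-, 1-0001, 10-100, 101-00
Prime implicants: -00010, 0-0110, 00-011, 00-110, 000-10, 00001-, 1-0001, 10-100, 101-00, 111110
PI chart (minterm → PIs covering it):
  6 | 0-0110,00-110,000-10
  11 | 00-011  (sole → essential)
  33 | 1-0001  (sole → essential)
  34 | -00010  (sole → essential)
  36 | 10-100  (sole → essential)
  40 | 101-00  (sole → essential)
  44 | 10-100,101-00
  49 | 1-0001  (sole → essential)
  62 | 111110  (sole → essential)
Essential prime implicants: -00010, 00-011, 1-0001, 10-100, 101-00, 111110

YES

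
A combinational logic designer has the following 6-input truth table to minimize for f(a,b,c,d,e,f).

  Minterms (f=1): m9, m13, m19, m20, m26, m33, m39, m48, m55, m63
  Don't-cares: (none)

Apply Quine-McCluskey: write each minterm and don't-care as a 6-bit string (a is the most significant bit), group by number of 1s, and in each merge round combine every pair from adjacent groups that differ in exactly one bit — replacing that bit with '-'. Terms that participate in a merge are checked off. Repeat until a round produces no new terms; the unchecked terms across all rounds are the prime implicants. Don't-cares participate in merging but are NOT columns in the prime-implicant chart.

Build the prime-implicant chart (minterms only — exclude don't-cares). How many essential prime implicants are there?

8

size-2^0 implicants → 001001(✓)  001101(✓)  010011  010100  011010  100001  100111(✓)  110000  110111(✓)  111111(✓)
size-2^1 implicants → 001-01  1-0111  11-111
Unchecked terms (primes): 001-01, 010011, 010100, 011010, 1-0111, 100001, 11-111, 110000
Minterm coverage:
  m9 ⊆ 001-01 [E]
  m13 ⊆ 001-01 [E]
  m19 ⊆ 010011 [E]
  m20 ⊆ 010100 [E]
  m26 ⊆ 011010 [E]
  m33 ⊆ 100001 [E]
  m39 ⊆ 1-0111 [E]
  m48 ⊆ 110000 [E]
  m55 ⊆ 1-0111,11-111
  m63 ⊆ 11-111 [E]
E = {001-01, 010011, 010100, 011010, 1-0111, 100001, 11-111, 110000}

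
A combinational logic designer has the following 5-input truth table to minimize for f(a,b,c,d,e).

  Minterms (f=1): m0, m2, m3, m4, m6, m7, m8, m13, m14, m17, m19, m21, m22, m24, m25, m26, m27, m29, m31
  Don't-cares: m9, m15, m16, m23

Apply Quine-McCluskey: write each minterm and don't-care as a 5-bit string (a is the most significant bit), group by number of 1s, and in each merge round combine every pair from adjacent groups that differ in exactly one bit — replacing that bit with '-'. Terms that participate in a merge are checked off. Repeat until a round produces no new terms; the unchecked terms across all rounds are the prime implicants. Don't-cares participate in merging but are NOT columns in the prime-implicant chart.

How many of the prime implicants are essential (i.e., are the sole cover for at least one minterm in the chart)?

Round 0: 00000✓ 00010✓ 00011✓ 00100✓ 00110✓ 00111✓ 01000✓ 01001✓ 01101✓ 01110✓ 01111✓ 10000✓ 10001✓ 10011✓ 10101✓ 10110✓ 10111✓ 11000✓ 11001✓ 11010✓ 11011✓ 11101✓ 11111✓
Round 1: -0000✓ -0011✓ -0110✓ -0111✓ -1000✓ -1001✓ -1101✓ -1111✓ 0-000✓ 0-110✓ 0-111✓ 00-00✓ 00-10✓ 00-11✓ 000-0✓ 0001-✓ 001-0✓ 0011-✓ 01-01✓ 0100-✓ 011-1✓ 0111-✓ 1-000✓ 1-001✓ 1-011✓ 1-101✓ 1-111✓ 10-01✓ 10-11✓ 100-1✓ 1000-✓ 101-1✓ 1011-✓ 11-01✓ 11-11✓ 110-0✓ 110-1✓ 1100-✓ 1101-✓ 111-1✓
Round 2: --000 --111 -0-11 -011- -1-01 -100- -11-1 0-11- 00--0 00-1- 1--01✓ 1--11✓ 1-0-1✓ 1-00- 1-1-1✓ 10--1✓ 11--1✓ 110--
Round 3: 1---1
PIs = {--000, --111, -0-11, -011-, -1-01, -100-, -11-1, 0-11-, 00--0, 00-1-, 1---1, 1-00-, 110--}
Coverage chart:
  m0: --000,00--0
  m2: 00--0,00-1-
  m3: -0-11,00-1-
  m4: 00--0 ←essential
  m6: -011-,0-11-,00--0,00-1-
  m7: --111,-0-11,-011-,0-11-,00-1-
  m8: --000,-100-
  m13: -1-01,-11-1
  m14: 0-11- ←essential
  m17: 1---1,1-00-
  m19: -0-11,1---1
  m21: 1---1 ←essential
  m22: -011- ←essential
  m24: --000,-100-,1-00-,110--
  m25: -1-01,-100-,1---1,1-00-,110--
  m26: 110-- ←essential
  m27: 1---1,110--
  m29: -1-01,-11-1,1---1
  m31: --111,-11-1,1---1
Essential: -011-, 0-11-, 00--0, 1---1, 110--

5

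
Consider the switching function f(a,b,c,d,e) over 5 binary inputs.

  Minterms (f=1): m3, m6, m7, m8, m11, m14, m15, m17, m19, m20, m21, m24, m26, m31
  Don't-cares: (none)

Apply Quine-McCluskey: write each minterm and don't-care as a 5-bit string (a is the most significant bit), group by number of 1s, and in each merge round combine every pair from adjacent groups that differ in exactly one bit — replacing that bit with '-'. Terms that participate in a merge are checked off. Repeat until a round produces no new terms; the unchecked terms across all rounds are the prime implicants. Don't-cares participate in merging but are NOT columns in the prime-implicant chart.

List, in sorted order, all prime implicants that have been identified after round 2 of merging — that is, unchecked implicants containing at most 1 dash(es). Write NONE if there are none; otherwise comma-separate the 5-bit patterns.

[col 0] 00011*, 00110*, 00111*, 01000*, 01011*, 01110*, 01111*, 10001*, 10011*, 10100*, 10101*, 11000*, 11010*, 11111*
[col 1] -0011, -1000, -1111, 0-011*, 0-110*, 0-111*, 00-11*, 0011-*, 01-11*, 0111-*, 10-01, 100-1, 1010-, 110-0
[col 2] 0--11, 0-11-
Prime implicants: -0011, -1000, -1111, 0--11, 0-11-, 10-01, 100-1, 1010-, 110-0

-0011, -1000, -1111, 10-01, 100-1, 1010-, 110-0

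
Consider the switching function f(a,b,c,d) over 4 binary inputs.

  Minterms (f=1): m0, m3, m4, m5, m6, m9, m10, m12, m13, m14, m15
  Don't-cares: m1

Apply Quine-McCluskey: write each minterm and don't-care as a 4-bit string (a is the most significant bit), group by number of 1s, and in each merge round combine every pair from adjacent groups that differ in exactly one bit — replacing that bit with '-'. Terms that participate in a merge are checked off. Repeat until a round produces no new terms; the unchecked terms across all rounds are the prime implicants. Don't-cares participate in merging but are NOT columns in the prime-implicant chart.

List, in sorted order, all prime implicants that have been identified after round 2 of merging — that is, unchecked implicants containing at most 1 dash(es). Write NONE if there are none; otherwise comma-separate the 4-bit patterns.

size-2^0 implicants → 0000(✓)  0001(✓)  0011(✓)  0100(✓)  0101(✓)  0110(✓)  1001(✓)  1010(✓)  1100(✓)  1101(✓)  1110(✓)  1111(✓)
size-2^1 implicants → -001(✓)  -100(✓)  -101(✓)  -110(✓)  0-00(✓)  0-01(✓)  00-1  000-(✓)  01-0(✓)  010-(✓)  1-01(✓)  1-10  11-0(✓)  11-1(✓)  110-(✓)  111-(✓)
size-2^2 implicants → --01  -1-0  -10-  0-0-  11--
Unchecked terms (primes): --01, -1-0, -10-, 0-0-, 00-1, 1-10, 11--

00-1, 1-10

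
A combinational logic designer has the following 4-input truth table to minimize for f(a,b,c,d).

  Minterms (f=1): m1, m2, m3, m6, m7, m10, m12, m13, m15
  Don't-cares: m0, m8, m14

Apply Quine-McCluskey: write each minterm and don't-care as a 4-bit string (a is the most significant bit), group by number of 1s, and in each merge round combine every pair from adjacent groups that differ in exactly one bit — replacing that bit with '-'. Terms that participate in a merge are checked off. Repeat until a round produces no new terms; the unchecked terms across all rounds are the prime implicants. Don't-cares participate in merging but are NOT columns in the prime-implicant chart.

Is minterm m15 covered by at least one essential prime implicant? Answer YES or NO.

YES

Round 0: 0000✓ 0001✓ 0010✓ 0011✓ 0110✓ 0111✓ 1000✓ 1010✓ 1100✓ 1101✓ 1110✓ 1111✓
Round 1: -000✓ -010✓ -110✓ -111✓ 0-10✓ 0-11✓ 00-0✓ 00-1✓ 000-✓ 001-✓ 011-✓ 1-00✓ 1-10✓ 10-0✓ 11-0✓ 11-1✓ 110-✓ 111-✓
Round 2: --10 -0-0 -11- 0-1- 00-- 1--0 11--
PIs = {--10, -0-0, -11-, 0-1-, 00--, 1--0, 11--}
Coverage chart:
  m1: 00-- ←essential
  m2: --10,-0-0,0-1-,00--
  m3: 0-1-,00--
  m6: --10,-11-,0-1-
  m7: -11-,0-1-
  m10: --10,-0-0,1--0
  m12: 1--0,11--
  m13: 11-- ←essential
  m15: -11-,11--
Essential: 00--, 11--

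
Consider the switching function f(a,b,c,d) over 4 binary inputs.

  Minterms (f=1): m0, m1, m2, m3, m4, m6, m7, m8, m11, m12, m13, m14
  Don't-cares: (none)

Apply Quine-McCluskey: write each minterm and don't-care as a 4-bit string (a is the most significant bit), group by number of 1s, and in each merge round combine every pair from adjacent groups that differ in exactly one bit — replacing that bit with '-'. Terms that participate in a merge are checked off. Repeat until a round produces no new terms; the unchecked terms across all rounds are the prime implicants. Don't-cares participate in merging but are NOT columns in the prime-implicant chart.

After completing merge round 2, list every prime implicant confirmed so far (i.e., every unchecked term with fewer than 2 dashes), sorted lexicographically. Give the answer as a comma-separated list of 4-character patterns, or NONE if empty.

Round 0: 0000✓ 0001✓ 0010✓ 0011✓ 0100✓ 0110✓ 0111✓ 1000✓ 1011✓ 1100✓ 1101✓ 1110✓
Round 1: -000✓ -011 -100✓ -110✓ 0-00✓ 0-10✓ 0-11✓ 00-0✓ 00-1✓ 000-✓ 001-✓ 01-0✓ 011-✓ 1-00✓ 11-0✓ 110-
Round 2: --00 -1-0 0--0 0-1- 00--
PIs = {--00, -011, -1-0, 0--0, 0-1-, 00--, 110-}

-011, 110-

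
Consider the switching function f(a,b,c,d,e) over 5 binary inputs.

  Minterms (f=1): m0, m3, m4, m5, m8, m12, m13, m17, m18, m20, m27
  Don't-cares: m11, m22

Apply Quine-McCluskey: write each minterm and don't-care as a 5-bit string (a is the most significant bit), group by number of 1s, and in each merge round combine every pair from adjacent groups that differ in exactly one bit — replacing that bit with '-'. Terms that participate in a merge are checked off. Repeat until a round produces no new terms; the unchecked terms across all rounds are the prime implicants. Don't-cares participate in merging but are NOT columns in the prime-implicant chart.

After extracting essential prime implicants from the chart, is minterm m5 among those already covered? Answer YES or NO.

Round 0: 00000✓ 00011✓ 00100✓ 00101✓ 01000✓ 01011✓ 01100✓ 01101✓ 10001 10010✓ 10100✓ 10110✓ 11011✓
Round 1: -0100 -1011 0-000✓ 0-011 0-100✓ 0-101✓ 00-00✓ 0010-✓ 01-00✓ 0110-✓ 10-10 101-0
Round 2: 0--00 0-10-
PIs = {-0100, -1011, 0--00, 0-011, 0-10-, 10-10, 10001, 101-0}
Coverage chart:
  m0: 0--00 ←essential
  m3: 0-011 ←essential
  m4: -0100,0--00,0-10-
  m5: 0-10- ←essential
  m8: 0--00 ←essential
  m12: 0--00,0-10-
  m13: 0-10- ←essential
  m17: 10001 ←essential
  m18: 10-10 ←essential
  m20: -0100,101-0
  m27: -1011 ←essential
Essential: -1011, 0--00, 0-011, 0-10-, 10-10, 10001

YES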